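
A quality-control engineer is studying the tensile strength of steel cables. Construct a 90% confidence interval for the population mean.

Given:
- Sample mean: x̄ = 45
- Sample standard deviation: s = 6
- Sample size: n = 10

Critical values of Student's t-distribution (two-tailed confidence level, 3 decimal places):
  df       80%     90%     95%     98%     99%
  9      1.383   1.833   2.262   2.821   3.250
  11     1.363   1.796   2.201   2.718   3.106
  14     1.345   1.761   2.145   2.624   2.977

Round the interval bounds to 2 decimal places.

The population standard deviation σ is unknown (only the sample standard deviation s is given), so use a t-interval with df = n - 1 = 10 - 1 = 9.

For 90% confidence with df = 9, t* = 1.833 (from t-table)

Standard error: SE = s/√n = 6/√10 = 1.897367

Margin of error: E = t* × SE = 1.833 × 1.897367 = 3.4779

T-interval: x̄ ± E = 45 ± 3.4779 = (41.5221, 48.4779)

Rounded to 2 decimal places:

(41.52, 48.48)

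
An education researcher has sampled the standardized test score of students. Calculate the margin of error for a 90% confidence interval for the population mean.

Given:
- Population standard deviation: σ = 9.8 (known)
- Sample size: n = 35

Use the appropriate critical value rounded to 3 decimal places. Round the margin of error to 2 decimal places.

The population standard deviation σ is known, so use the z-interval margin of error formula.

For 90% confidence, z* = 1.645 (from standard normal table)

Margin of error formula for z-interval: E = z* × σ/√n

E = 1.645 × 9.8/√35
  = 1.645 × 1.656502
  = 2.7249

Rounded to 2 decimal places:

2.72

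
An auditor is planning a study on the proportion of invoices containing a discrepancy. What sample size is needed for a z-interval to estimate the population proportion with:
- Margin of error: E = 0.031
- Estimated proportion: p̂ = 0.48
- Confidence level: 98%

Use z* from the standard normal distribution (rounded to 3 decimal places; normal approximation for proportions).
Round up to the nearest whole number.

Using z* for proportion z-interval (normal approximation).

For 98% confidence, z* = 2.326 (from standard normal table)

Sample size formula for proportion z-interval: n = z*²p̂(1-p̂)/E²

n = 2.326² × 0.48 × 0.52 / 0.031²
  = 5.410276 × 0.2496 / 0.000961
  = 1405.2080

Round up to the nearest whole number: n = 1406

1406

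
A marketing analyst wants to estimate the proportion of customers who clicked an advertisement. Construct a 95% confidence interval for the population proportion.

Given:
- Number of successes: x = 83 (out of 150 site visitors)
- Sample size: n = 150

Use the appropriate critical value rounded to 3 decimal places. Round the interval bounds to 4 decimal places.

Sample proportion: p̂ = 83/150 = 0.553333

Check conditions for normal approximation:
  np̂ = 83 ≥ 10 ✓
  n(1-p̂) = 67 ≥ 10 ✓

The sample is large enough, so use a z-interval (normal approximation) for the proportion.

For 95% confidence, z* = 1.96 (from standard normal table)

Standard error: SE = √(p̂(1-p̂)/n) = √(0.553333×0.446667/150) = 0.04059192

Margin of error: E = z* × SE = 1.96 × 0.04059192 = 0.079560

Z-interval: p̂ ± E = 0.553333 ± 0.079560 = (0.473773, 0.632893)

Rounded to 4 decimal places:

(0.4738, 0.6329)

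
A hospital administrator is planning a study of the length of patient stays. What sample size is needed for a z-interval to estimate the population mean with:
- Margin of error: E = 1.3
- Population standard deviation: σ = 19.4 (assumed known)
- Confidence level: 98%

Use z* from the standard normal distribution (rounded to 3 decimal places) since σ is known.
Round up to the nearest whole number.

Using z* since population σ is known (z-interval formula).

For 98% confidence, z* = 2.326 (from standard normal table)

Sample size formula for z-interval: n = (z*σ/E)²

n = (2.326 × 19.4 / 1.3)²
  = (34.711077)²
  = 1204.8589

Round up to the nearest whole number: n = 1205

1205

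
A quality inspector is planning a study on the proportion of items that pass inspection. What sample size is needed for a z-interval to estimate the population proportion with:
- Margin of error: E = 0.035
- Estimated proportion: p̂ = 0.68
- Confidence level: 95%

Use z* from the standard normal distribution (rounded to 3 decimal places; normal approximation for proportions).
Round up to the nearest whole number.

Using z* for proportion z-interval (normal approximation).

For 95% confidence, z* = 1.96 (from standard normal table)

Sample size formula for proportion z-interval: n = z*²p̂(1-p̂)/E²

n = 1.96² × 0.68 × 0.32 / 0.035²
  = 3.8416 × 0.2176 / 0.001225
  = 682.3936

Round up to the nearest whole number: n = 683

683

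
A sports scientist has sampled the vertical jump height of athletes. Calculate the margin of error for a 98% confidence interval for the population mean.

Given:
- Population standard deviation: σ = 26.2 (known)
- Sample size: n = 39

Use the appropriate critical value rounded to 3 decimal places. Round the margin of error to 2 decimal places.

The population standard deviation σ is known, so use the z-interval margin of error formula.

For 98% confidence, z* = 2.326 (from standard normal table)

Margin of error formula for z-interval: E = z* × σ/√n

E = 2.326 × 26.2/√39
  = 2.326 × 4.195358
  = 9.7584

Rounded to 2 decimal places:

9.76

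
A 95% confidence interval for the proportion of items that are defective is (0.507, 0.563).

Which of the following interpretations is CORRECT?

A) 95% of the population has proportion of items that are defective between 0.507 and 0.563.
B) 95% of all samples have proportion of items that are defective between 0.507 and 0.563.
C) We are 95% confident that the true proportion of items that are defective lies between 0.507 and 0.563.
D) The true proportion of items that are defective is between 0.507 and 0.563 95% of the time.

A confidence interval represents our confidence in the procedure, not a probability statement about the parameter.

Key concept: If we repeated this sampling process many times and computed a 95% CI each time, about 95% of those intervals would contain the true population parameter.

For this specific interval (0.507, 0.563):
- Midpoint (point estimate): 0.535
- Margin of error: 0.028

The correct interpretation is the one stating confidence that the true parameter lies in the interval — option C.

C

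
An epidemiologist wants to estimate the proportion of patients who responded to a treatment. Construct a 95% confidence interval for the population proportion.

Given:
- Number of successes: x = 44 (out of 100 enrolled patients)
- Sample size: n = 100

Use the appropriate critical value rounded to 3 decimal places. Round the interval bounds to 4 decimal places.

Sample proportion: p̂ = 44/100 = 0.440000

Check conditions for normal approximation:
  np̂ = 44 ≥ 10 ✓
  n(1-p̂) = 56 ≥ 10 ✓

The sample is large enough, so use a z-interval (normal approximation) for the proportion.

For 95% confidence, z* = 1.96 (from standard normal table)

Standard error: SE = √(p̂(1-p̂)/n) = √(0.440000×0.560000/100) = 0.04963869

Margin of error: E = z* × SE = 1.96 × 0.04963869 = 0.097292

Z-interval: p̂ ± E = 0.440000 ± 0.097292 = (0.342708, 0.537292)

Rounded to 4 decimal places:

(0.3427, 0.5373)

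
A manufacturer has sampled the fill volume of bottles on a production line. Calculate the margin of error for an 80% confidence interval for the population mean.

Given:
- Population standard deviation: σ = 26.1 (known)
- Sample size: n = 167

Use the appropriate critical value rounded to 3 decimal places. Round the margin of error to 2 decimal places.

The population standard deviation σ is known, so use the z-interval margin of error formula.

For 80% confidence, z* = 1.282 (from standard normal table)

Margin of error formula for z-interval: E = z* × σ/√n

E = 1.282 × 26.1/√167
  = 1.282 × 2.019679
  = 2.5892

Rounded to 2 decimal places:

2.59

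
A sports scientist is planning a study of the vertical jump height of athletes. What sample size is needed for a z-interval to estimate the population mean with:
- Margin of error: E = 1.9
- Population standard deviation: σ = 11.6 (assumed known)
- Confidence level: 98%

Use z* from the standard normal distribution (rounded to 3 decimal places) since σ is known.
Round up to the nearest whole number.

Using z* since population σ is known (z-interval formula).

For 98% confidence, z* = 2.326 (from standard normal table)

Sample size formula for z-interval: n = (z*σ/E)²

n = (2.326 × 11.6 / 1.9)²
  = (14.200842)²
  = 201.6639

Round up to the nearest whole number: n = 202

202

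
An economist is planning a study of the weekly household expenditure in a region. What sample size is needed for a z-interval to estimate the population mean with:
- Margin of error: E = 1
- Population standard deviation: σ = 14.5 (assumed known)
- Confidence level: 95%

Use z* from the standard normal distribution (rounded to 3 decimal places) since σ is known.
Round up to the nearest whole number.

Using z* since population σ is known (z-interval formula).

For 95% confidence, z* = 1.96 (from standard normal table)

Sample size formula for z-interval: n = (z*σ/E)²

n = (1.96 × 14.5 / 1)²
  = (28.420000)²
  = 807.6964

Round up to the nearest whole number: n = 808

808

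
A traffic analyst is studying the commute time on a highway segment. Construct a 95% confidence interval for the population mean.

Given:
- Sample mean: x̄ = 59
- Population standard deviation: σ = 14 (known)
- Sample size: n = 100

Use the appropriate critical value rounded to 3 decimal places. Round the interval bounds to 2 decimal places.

The population standard deviation σ is known, so use a z-interval (standard normal critical value).

For 95% confidence, z* = 1.96 (from standard normal table)

Standard error: SE = σ/√n = 14/√100 = 1.400000

Margin of error: E = z* × SE = 1.96 × 1.400000 = 2.7440

Z-interval: x̄ ± E = 59 ± 2.7440 = (56.2560, 61.7440)

Rounded to 2 decimal places:

(56.26, 61.74)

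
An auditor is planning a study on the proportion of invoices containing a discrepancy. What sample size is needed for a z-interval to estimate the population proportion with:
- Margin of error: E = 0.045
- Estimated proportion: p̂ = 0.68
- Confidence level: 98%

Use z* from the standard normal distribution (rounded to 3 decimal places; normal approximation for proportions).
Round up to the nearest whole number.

Using z* for proportion z-interval (normal approximation).

For 98% confidence, z* = 2.326 (from standard normal table)

Sample size formula for proportion z-interval: n = z*²p̂(1-p̂)/E²

n = 2.326² × 0.68 × 0.32 / 0.045²
  = 5.410276 × 0.2176 / 0.002025
  = 581.3709

Round up to the nearest whole number: n = 582

582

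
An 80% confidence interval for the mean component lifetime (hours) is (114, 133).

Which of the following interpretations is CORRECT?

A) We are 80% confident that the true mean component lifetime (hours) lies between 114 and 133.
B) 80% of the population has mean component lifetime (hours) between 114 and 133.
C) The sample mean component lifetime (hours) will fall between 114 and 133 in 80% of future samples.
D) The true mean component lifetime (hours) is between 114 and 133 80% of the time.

A confidence interval represents our confidence in the procedure, not a probability statement about the parameter.

Key concept: If we repeated this sampling process many times and computed an 80% CI each time, about 80% of those intervals would contain the true population parameter.

For this specific interval (114, 133):
- Midpoint (point estimate): 123.5
- Margin of error: 9.5

The correct interpretation is the one stating confidence that the true parameter lies in the interval — option A.

A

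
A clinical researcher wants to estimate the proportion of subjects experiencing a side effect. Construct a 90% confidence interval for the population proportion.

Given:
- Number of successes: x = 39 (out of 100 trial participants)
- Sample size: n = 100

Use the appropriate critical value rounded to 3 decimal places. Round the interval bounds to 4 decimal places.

Sample proportion: p̂ = 39/100 = 0.390000

Check conditions for normal approximation:
  np̂ = 39 ≥ 10 ✓
  n(1-p̂) = 61 ≥ 10 ✓

The sample is large enough, so use a z-interval (normal approximation) for the proportion.

For 90% confidence, z* = 1.645 (from standard normal table)

Standard error: SE = √(p̂(1-p̂)/n) = √(0.390000×0.610000/100) = 0.04877499

Margin of error: E = z* × SE = 1.645 × 0.04877499 = 0.080235

Z-interval: p̂ ± E = 0.390000 ± 0.080235 = (0.309765, 0.470235)

Rounded to 4 decimal places:

(0.3098, 0.4702)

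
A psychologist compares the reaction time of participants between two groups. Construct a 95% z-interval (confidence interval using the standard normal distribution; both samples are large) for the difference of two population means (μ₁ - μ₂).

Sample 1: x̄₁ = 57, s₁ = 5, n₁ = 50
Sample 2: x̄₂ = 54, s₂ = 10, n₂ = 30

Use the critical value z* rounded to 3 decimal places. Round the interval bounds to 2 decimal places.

Both samples are large (n₁ = 50 ≥ 30, n₂ = 30 ≥ 30), so a z-interval for the difference of means applies.

Point estimate: x̄₁ - x̄₂ = 57 - 54 = 3

Standard error: SE = √(s₁²/n₁ + s₂²/n₂)
= √(5²/50 + 10²/30)
= √(0.500000 + 3.333333)
= 1.957890

For 95% confidence, z* = 1.96 (from standard normal table)
Margin of error: E = z* × SE = 1.96 × 1.957890 = 3.8375

Z-interval: (x̄₁ - x̄₂) ± E = 3 ± 3.8375 = (-0.8375, 6.8375)

Rounded to 2 decimal places:

(-0.84, 6.84)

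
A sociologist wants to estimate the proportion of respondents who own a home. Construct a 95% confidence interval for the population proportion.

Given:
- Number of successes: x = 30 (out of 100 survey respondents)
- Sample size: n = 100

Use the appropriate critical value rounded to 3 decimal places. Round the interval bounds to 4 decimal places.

Sample proportion: p̂ = 30/100 = 0.300000

Check conditions for normal approximation:
  np̂ = 30 ≥ 10 ✓
  n(1-p̂) = 70 ≥ 10 ✓

The sample is large enough, so use a z-interval (normal approximation) for the proportion.

For 95% confidence, z* = 1.96 (from standard normal table)

Standard error: SE = √(p̂(1-p̂)/n) = √(0.300000×0.700000/100) = 0.04582576

Margin of error: E = z* × SE = 1.96 × 0.04582576 = 0.089818

Z-interval: p̂ ± E = 0.300000 ± 0.089818 = (0.210182, 0.389818)

Rounded to 4 decimal places:

(0.2102, 0.3898)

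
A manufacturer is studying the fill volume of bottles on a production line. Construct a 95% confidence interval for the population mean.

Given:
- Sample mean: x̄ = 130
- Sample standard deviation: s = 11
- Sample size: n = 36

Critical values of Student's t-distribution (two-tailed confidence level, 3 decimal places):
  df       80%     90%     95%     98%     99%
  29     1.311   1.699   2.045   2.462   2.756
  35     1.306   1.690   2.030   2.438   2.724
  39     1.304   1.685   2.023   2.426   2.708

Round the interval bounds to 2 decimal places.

The population standard deviation σ is unknown (only the sample standard deviation s is given), so use a t-interval with df = n - 1 = 36 - 1 = 35.

For 95% confidence with df = 35, t* = 2.030 (from t-table)

Standard error: SE = s/√n = 11/√36 = 1.833333

Margin of error: E = t* × SE = 2.030 × 1.833333 = 3.7217

T-interval: x̄ ± E = 130 ± 3.7217 = (126.2783, 133.7217)

Rounded to 2 decimal places:

(126.28, 133.72)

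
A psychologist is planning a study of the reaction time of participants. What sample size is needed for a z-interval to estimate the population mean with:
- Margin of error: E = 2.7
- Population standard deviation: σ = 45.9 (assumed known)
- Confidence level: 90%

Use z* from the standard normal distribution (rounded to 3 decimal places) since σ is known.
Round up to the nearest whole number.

Using z* since population σ is known (z-interval formula).

For 90% confidence, z* = 1.645 (from standard normal table)

Sample size formula for z-interval: n = (z*σ/E)²

n = (1.645 × 45.9 / 2.7)²
  = (27.965000)²
  = 782.0412

Round up to the nearest whole number: n = 783

783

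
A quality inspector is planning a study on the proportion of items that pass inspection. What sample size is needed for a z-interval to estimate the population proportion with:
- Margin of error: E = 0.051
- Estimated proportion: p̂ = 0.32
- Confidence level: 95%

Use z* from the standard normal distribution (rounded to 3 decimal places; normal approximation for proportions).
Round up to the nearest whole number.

Using z* for proportion z-interval (normal approximation).

For 95% confidence, z* = 1.96 (from standard normal table)

Sample size formula for proportion z-interval: n = z*²p̂(1-p̂)/E²

n = 1.96² × 0.32 × 0.68 / 0.051²
  = 3.8416 × 0.2176 / 0.002601
  = 321.3888

Round up to the nearest whole number: n = 322

322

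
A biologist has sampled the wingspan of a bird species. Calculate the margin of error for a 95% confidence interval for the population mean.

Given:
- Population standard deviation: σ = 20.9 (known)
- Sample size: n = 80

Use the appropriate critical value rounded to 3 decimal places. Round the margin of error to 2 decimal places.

The population standard deviation σ is known, so use the z-interval margin of error formula.

For 95% confidence, z* = 1.96 (from standard normal table)

Margin of error formula for z-interval: E = z* × σ/√n

E = 1.96 × 20.9/√80
  = 1.96 × 2.336691
  = 4.5799

Rounded to 2 decimal places:

4.58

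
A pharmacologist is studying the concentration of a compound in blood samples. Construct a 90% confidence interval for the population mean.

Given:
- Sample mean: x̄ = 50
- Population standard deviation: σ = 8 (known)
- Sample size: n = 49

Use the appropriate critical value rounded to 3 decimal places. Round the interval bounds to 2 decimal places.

The population standard deviation σ is known, so use a z-interval (standard normal critical value).

For 90% confidence, z* = 1.645 (from standard normal table)

Standard error: SE = σ/√n = 8/√49 = 1.142857

Margin of error: E = z* × SE = 1.645 × 1.142857 = 1.8800

Z-interval: x̄ ± E = 50 ± 1.8800 = (48.1200, 51.8800)

Rounded to 2 decimal places:

(48.12, 51.88)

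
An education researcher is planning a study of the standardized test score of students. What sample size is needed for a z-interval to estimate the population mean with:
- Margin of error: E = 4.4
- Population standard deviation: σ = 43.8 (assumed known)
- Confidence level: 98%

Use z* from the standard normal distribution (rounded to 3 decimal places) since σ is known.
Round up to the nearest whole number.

Using z* since population σ is known (z-interval formula).

For 98% confidence, z* = 2.326 (from standard normal table)

Sample size formula for z-interval: n = (z*σ/E)²

n = (2.326 × 43.8 / 4.4)²
  = (23.154273)²
  = 536.1203

Round up to the nearest whole number: n = 537

537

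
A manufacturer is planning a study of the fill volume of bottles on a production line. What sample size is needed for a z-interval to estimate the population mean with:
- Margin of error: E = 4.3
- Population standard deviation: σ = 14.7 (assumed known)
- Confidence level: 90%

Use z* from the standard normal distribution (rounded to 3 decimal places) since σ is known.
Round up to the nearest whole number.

Using z* since population σ is known (z-interval formula).

For 90% confidence, z* = 1.645 (from standard normal table)

Sample size formula for z-interval: n = (z*σ/E)²

n = (1.645 × 14.7 / 4.3)²
  = (5.623605)²
  = 31.6249

Round up to the nearest whole number: n = 32

32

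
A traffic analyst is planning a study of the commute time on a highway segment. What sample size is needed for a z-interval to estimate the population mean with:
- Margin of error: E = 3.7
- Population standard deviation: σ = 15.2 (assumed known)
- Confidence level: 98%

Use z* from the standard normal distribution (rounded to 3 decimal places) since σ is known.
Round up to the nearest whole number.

Using z* since population σ is known (z-interval formula).

For 98% confidence, z* = 2.326 (from standard normal table)

Sample size formula for z-interval: n = (z*σ/E)²

n = (2.326 × 15.2 / 3.7)²
  = (9.555459)²
  = 91.3068

Round up to the nearest whole number: n = 92

92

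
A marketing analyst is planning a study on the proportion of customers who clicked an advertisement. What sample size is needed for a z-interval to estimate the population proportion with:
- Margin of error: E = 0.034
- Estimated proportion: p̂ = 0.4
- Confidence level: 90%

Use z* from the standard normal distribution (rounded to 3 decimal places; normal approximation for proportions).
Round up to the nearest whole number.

Using z* for proportion z-interval (normal approximation).

For 90% confidence, z* = 1.645 (from standard normal table)

Sample size formula for proportion z-interval: n = z*²p̂(1-p̂)/E²

n = 1.645² × 0.4 × 0.6 / 0.034²
  = 2.706025 × 0.24 / 0.001156
  = 561.8045

Round up to the nearest whole number: n = 562

562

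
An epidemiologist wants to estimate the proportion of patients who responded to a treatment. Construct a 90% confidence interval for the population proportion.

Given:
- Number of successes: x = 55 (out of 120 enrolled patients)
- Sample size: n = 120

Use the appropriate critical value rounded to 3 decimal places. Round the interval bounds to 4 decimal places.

Sample proportion: p̂ = 55/120 = 0.458333

Check conditions for normal approximation:
  np̂ = 55 ≥ 10 ✓
  n(1-p̂) = 65 ≥ 10 ✓

The sample is large enough, so use a z-interval (normal approximation) for the proportion.

For 90% confidence, z* = 1.645 (from standard normal table)

Standard error: SE = √(p̂(1-p̂)/n) = √(0.458333×0.541667/120) = 0.04548479

Margin of error: E = z* × SE = 1.645 × 0.04548479 = 0.074822

Z-interval: p̂ ± E = 0.458333 ± 0.074822 = (0.383511, 0.533156)

Rounded to 4 decimal places:

(0.3835, 0.5332)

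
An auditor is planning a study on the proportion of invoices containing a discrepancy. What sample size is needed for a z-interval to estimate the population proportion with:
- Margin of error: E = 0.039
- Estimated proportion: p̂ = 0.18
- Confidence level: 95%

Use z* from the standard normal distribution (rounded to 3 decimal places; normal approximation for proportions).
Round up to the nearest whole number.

Using z* for proportion z-interval (normal approximation).

For 95% confidence, z* = 1.96 (from standard normal table)

Sample size formula for proportion z-interval: n = z*²p̂(1-p̂)/E²

n = 1.96² × 0.18 × 0.82 / 0.039²
  = 3.8416 × 0.1476 / 0.001521
  = 372.7943

Round up to the nearest whole number: n = 373

373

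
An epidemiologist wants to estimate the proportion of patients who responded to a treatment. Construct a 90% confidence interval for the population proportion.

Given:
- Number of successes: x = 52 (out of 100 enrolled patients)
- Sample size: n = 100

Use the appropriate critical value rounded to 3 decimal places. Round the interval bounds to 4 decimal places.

Sample proportion: p̂ = 52/100 = 0.520000

Check conditions for normal approximation:
  np̂ = 52 ≥ 10 ✓
  n(1-p̂) = 48 ≥ 10 ✓

The sample is large enough, so use a z-interval (normal approximation) for the proportion.

For 90% confidence, z* = 1.645 (from standard normal table)

Standard error: SE = √(p̂(1-p̂)/n) = √(0.520000×0.480000/100) = 0.04995998

Margin of error: E = z* × SE = 1.645 × 0.04995998 = 0.082184

Z-interval: p̂ ± E = 0.520000 ± 0.082184 = (0.437816, 0.602184)

Rounded to 4 decimal places:

(0.4378, 0.6022)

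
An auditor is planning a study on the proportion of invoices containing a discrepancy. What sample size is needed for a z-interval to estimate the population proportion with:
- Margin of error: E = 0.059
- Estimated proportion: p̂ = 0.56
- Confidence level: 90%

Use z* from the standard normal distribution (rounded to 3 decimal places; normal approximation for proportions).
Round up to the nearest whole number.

Using z* for proportion z-interval (normal approximation).

For 90% confidence, z* = 1.645 (from standard normal table)

Sample size formula for proportion z-interval: n = z*²p̂(1-p̂)/E²

n = 1.645² × 0.56 × 0.44 / 0.059²
  = 2.706025 × 0.2464 / 0.003481
  = 191.5440

Round up to the nearest whole number: n = 192

192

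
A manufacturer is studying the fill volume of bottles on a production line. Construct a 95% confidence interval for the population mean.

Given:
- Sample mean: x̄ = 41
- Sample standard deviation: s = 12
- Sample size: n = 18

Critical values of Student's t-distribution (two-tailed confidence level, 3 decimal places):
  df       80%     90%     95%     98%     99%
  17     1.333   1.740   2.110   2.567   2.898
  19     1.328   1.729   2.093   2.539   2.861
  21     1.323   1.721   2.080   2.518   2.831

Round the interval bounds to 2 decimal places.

The population standard deviation σ is unknown (only the sample standard deviation s is given), so use a t-interval with df = n - 1 = 18 - 1 = 17.

For 95% confidence with df = 17, t* = 2.110 (from t-table)

Standard error: SE = s/√n = 12/√18 = 2.828427

Margin of error: E = t* × SE = 2.110 × 2.828427 = 5.9680

T-interval: x̄ ± E = 41 ± 5.9680 = (35.0320, 46.9680)

Rounded to 2 decimal places:

(35.03, 46.97)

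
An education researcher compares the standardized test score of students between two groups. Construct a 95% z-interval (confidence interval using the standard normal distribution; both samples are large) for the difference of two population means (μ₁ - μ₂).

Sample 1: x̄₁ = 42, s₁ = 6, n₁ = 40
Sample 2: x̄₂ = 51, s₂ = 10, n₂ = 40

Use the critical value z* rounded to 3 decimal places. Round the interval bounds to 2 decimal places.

Both samples are large (n₁ = 40 ≥ 30, n₂ = 40 ≥ 30), so a z-interval for the difference of means applies.

Point estimate: x̄₁ - x̄₂ = 42 - 51 = -9

Standard error: SE = √(s₁²/n₁ + s₂²/n₂)
= √(6²/40 + 10²/40)
= √(0.900000 + 2.500000)
= 1.843909

For 95% confidence, z* = 1.96 (from standard normal table)
Margin of error: E = z* × SE = 1.96 × 1.843909 = 3.6141

Z-interval: (x̄₁ - x̄₂) ± E = -9 ± 3.6141 = (-12.6141, -5.3859)

Rounded to 2 decimal places:

(-12.61, -5.39)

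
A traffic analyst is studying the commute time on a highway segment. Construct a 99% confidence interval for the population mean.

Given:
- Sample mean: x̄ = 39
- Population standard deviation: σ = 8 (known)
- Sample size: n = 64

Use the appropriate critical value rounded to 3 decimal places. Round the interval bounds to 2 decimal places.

The population standard deviation σ is known, so use a z-interval (standard normal critical value).

For 99% confidence, z* = 2.576 (from standard normal table)

Standard error: SE = σ/√n = 8/√64 = 1.000000

Margin of error: E = z* × SE = 2.576 × 1.000000 = 2.5760

Z-interval: x̄ ± E = 39 ± 2.5760 = (36.4240, 41.5760)

Rounded to 2 decimal places:

(36.42, 41.58)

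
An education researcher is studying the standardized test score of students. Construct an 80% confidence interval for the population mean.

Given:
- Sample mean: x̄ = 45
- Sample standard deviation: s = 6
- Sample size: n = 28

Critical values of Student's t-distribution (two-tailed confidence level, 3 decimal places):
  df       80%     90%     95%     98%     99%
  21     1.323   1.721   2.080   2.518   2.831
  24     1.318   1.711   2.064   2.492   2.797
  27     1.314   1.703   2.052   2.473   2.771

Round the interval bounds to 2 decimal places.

The population standard deviation σ is unknown (only the sample standard deviation s is given), so use a t-interval with df = n - 1 = 28 - 1 = 27.

For 80% confidence with df = 27, t* = 1.314 (from t-table)

Standard error: SE = s/√n = 6/√28 = 1.133893

Margin of error: E = t* × SE = 1.314 × 1.133893 = 1.4899

T-interval: x̄ ± E = 45 ± 1.4899 = (43.5101, 46.4899)

Rounded to 2 decimal places:

(43.51, 46.49)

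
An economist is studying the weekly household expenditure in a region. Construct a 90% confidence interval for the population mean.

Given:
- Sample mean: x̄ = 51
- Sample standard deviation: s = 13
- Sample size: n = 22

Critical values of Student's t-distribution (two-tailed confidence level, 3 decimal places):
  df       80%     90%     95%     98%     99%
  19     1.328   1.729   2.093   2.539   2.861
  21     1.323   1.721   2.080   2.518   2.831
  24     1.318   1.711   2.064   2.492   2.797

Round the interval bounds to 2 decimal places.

The population standard deviation σ is unknown (only the sample standard deviation s is given), so use a t-interval with df = n - 1 = 22 - 1 = 21.

For 90% confidence with df = 21, t* = 1.721 (from t-table)

Standard error: SE = s/√n = 13/√22 = 2.771609

Margin of error: E = t* × SE = 1.721 × 2.771609 = 4.7699

T-interval: x̄ ± E = 51 ± 4.7699 = (46.2301, 55.7699)

Rounded to 2 decimal places:

(46.23, 55.77)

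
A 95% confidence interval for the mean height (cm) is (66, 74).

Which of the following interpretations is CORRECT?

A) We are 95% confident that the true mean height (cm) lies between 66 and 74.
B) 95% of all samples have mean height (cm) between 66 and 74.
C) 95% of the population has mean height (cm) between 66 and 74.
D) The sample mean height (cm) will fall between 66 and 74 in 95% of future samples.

A confidence interval represents our confidence in the procedure, not a probability statement about the parameter.

Key concept: If we repeated this sampling process many times and computed a 95% CI each time, about 95% of those intervals would contain the true population parameter.

For this specific interval (66, 74):
- Midpoint (point estimate): 70
- Margin of error: 4

The correct interpretation is the one stating confidence that the true parameter lies in the interval — option A.

A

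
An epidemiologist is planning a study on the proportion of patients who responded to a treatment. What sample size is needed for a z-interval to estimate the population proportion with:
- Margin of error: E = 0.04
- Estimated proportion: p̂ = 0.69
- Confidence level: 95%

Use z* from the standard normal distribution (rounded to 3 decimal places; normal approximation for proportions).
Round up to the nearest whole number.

Using z* for proportion z-interval (normal approximation).

For 95% confidence, z* = 1.96 (from standard normal table)

Sample size formula for proportion z-interval: n = z*²p̂(1-p̂)/E²

n = 1.96² × 0.69 × 0.31 / 0.04²
  = 3.8416 × 0.2139 / 0.0016
  = 513.5739

Round up to the nearest whole number: n = 514

514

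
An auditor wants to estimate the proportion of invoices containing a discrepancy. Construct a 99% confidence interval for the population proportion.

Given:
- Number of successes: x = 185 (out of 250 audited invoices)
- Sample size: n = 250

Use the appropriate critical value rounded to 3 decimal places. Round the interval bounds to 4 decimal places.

Sample proportion: p̂ = 185/250 = 0.740000

Check conditions for normal approximation:
  np̂ = 185 ≥ 10 ✓
  n(1-p̂) = 65 ≥ 10 ✓

The sample is large enough, so use a z-interval (normal approximation) for the proportion.

For 99% confidence, z* = 2.576 (from standard normal table)

Standard error: SE = √(p̂(1-p̂)/n) = √(0.740000×0.260000/250) = 0.02774167

Margin of error: E = z* × SE = 2.576 × 0.02774167 = 0.071463

Z-interval: p̂ ± E = 0.740000 ± 0.071463 = (0.668537, 0.811463)

Rounded to 4 decimal places:

(0.6685, 0.8115)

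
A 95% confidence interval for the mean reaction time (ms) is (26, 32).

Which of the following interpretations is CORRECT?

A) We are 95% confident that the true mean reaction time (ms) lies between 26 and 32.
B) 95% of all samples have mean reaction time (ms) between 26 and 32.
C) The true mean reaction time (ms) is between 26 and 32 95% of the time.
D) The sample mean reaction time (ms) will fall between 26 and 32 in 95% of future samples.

A confidence interval represents our confidence in the procedure, not a probability statement about the parameter.

Key concept: If we repeated this sampling process many times and computed a 95% CI each time, about 95% of those intervals would contain the true population parameter.

For this specific interval (26, 32):
- Midpoint (point estimate): 29
- Margin of error: 3

The correct interpretation is the one stating confidence that the true parameter lies in the interval — option A.

A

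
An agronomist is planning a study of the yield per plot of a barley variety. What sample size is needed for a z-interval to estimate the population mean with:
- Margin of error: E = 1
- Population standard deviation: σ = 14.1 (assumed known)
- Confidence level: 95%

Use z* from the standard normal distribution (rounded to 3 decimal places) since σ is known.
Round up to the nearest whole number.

Using z* since population σ is known (z-interval formula).

For 95% confidence, z* = 1.96 (from standard normal table)

Sample size formula for z-interval: n = (z*σ/E)²

n = (1.96 × 14.1 / 1)²
  = (27.636000)²
  = 763.7485

Round up to the nearest whole number: n = 764

764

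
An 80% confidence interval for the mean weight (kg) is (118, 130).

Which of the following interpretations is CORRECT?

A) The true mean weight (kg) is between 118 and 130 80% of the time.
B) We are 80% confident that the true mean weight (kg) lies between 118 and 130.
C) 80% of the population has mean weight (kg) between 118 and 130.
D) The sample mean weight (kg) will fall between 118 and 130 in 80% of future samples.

A confidence interval represents our confidence in the procedure, not a probability statement about the parameter.

Key concept: If we repeated this sampling process many times and computed an 80% CI each time, about 80% of those intervals would contain the true population parameter.

For this specific interval (118, 130):
- Midpoint (point estimate): 124
- Margin of error: 6

The correct interpretation is the one stating confidence that the true parameter lies in the interval — option B.

B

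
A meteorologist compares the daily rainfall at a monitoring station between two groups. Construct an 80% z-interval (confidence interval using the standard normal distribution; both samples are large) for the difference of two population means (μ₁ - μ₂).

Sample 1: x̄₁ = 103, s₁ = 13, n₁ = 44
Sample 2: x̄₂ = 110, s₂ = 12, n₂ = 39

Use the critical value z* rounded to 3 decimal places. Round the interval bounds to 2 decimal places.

Both samples are large (n₁ = 44 ≥ 30, n₂ = 39 ≥ 30), so a z-interval for the difference of means applies.

Point estimate: x̄₁ - x̄₂ = 103 - 110 = -7

Standard error: SE = √(s₁²/n₁ + s₂²/n₂)
= √(13²/44 + 12²/39)
= √(3.840909 + 3.692308)
= 2.744671

For 80% confidence, z* = 1.282 (from standard normal table)
Margin of error: E = z* × SE = 1.282 × 2.744671 = 3.5187

Z-interval: (x̄₁ - x̄₂) ± E = -7 ± 3.5187 = (-10.5187, -3.4813)

Rounded to 2 decimal places:

(-10.52, -3.48)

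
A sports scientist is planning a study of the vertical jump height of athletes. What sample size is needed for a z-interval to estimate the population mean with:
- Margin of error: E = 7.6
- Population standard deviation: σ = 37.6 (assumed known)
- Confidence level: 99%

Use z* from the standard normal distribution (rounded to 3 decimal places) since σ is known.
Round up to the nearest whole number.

Using z* since population σ is known (z-interval formula).

For 99% confidence, z* = 2.576 (from standard normal table)

Sample size formula for z-interval: n = (z*σ/E)²

n = (2.576 × 37.6 / 7.6)²
  = (12.744421)²
  = 162.4203

Round up to the nearest whole number: n = 163

163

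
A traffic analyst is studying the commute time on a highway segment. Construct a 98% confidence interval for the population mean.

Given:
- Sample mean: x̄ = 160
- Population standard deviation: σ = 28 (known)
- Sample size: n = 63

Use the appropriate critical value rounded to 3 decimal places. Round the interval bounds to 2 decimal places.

The population standard deviation σ is known, so use a z-interval (standard normal critical value).

For 98% confidence, z* = 2.326 (from standard normal table)

Standard error: SE = σ/√n = 28/√63 = 3.527668

Margin of error: E = z* × SE = 2.326 × 3.527668 = 8.2054

Z-interval: x̄ ± E = 160 ± 8.2054 = (151.7946, 168.2054)

Rounded to 2 decimal places:

(151.79, 168.21)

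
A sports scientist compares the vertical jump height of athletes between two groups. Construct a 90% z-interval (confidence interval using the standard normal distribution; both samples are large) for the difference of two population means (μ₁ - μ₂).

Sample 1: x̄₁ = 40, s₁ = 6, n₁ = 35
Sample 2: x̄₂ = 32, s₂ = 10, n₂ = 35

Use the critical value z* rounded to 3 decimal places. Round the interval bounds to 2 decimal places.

Both samples are large (n₁ = 35 ≥ 30, n₂ = 35 ≥ 30), so a z-interval for the difference of means applies.

Point estimate: x̄₁ - x̄₂ = 40 - 32 = 8

Standard error: SE = √(s₁²/n₁ + s₂²/n₂)
= √(6²/35 + 10²/35)
= √(1.028571 + 2.857143)
= 1.971222

For 90% confidence, z* = 1.645 (from standard normal table)
Margin of error: E = z* × SE = 1.645 × 1.971222 = 3.2427

Z-interval: (x̄₁ - x̄₂) ± E = 8 ± 3.2427 = (4.7573, 11.2427)

Rounded to 2 decimal places:

(4.76, 11.24)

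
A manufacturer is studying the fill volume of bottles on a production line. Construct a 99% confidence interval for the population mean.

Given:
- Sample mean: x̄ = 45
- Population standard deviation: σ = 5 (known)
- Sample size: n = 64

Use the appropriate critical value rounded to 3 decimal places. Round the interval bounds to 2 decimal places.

The population standard deviation σ is known, so use a z-interval (standard normal critical value).

For 99% confidence, z* = 2.576 (from standard normal table)

Standard error: SE = σ/√n = 5/√64 = 0.625000

Margin of error: E = z* × SE = 2.576 × 0.625000 = 1.6100

Z-interval: x̄ ± E = 45 ± 1.6100 = (43.3900, 46.6100)

Rounded to 2 decimal places:

(43.39, 46.61)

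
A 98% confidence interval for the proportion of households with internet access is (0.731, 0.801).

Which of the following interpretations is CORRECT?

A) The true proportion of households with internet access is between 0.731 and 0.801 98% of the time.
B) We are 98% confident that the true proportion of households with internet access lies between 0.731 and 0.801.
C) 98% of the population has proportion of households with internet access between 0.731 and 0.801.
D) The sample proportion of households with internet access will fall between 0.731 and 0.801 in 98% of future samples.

A confidence interval represents our confidence in the procedure, not a probability statement about the parameter.

Key concept: If we repeated this sampling process many times and computed a 98% CI each time, about 98% of those intervals would contain the true population parameter.

For this specific interval (0.731, 0.801):
- Midpoint (point estimate): 0.766
- Margin of error: 0.035

The correct interpretation is the one stating confidence that the true parameter lies in the interval — option B.

B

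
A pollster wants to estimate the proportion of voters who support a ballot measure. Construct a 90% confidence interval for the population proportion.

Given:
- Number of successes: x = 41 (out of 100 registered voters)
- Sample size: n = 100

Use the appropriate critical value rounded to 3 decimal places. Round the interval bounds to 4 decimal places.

Sample proportion: p̂ = 41/100 = 0.410000

Check conditions for normal approximation:
  np̂ = 41 ≥ 10 ✓
  n(1-p̂) = 59 ≥ 10 ✓

The sample is large enough, so use a z-interval (normal approximation) for the proportion.

For 90% confidence, z* = 1.645 (from standard normal table)

Standard error: SE = √(p̂(1-p̂)/n) = √(0.410000×0.590000/100) = 0.04918333

Margin of error: E = z* × SE = 1.645 × 0.04918333 = 0.080907

Z-interval: p̂ ± E = 0.410000 ± 0.080907 = (0.329093, 0.490907)

Rounded to 4 decimal places:

(0.3291, 0.4909)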